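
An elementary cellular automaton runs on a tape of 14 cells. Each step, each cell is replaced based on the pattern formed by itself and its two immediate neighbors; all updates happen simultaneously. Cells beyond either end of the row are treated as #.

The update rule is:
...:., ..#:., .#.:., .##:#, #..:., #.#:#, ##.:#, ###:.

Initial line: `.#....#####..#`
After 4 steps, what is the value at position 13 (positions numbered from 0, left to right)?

#

#.....#...#..#
#............#
#............#  (fixed point — unchanged through step 4)
position 13 holds #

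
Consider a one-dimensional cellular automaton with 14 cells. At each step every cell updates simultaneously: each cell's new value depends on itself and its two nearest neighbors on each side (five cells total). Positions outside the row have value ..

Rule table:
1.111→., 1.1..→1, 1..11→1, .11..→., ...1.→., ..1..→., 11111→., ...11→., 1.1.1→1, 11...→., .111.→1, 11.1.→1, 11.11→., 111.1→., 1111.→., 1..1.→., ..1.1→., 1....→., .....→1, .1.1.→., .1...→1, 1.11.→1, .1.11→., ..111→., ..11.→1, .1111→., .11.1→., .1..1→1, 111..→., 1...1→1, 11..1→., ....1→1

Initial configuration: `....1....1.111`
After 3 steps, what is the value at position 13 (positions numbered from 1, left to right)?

.

step 1: 111..1.1....1.
step 2: .1.....11.1..1
step 3: ..1.11.1.111..
position 13 holds .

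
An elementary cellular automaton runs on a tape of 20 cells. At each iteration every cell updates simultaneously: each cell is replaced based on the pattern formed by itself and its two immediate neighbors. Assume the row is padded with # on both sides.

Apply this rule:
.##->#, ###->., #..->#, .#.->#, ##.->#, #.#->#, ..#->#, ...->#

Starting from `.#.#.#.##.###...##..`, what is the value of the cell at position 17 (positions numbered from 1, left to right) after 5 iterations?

###########.########
..........###.......
###########.########  (repeats iteration 1; period 2)
iteration 5: ###########.########
position 17 holds #

#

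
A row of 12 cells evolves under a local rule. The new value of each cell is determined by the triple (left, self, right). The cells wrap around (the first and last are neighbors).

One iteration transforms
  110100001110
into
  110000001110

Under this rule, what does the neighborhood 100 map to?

0

At position 4 the neighborhood is 100; the next row has 0 there.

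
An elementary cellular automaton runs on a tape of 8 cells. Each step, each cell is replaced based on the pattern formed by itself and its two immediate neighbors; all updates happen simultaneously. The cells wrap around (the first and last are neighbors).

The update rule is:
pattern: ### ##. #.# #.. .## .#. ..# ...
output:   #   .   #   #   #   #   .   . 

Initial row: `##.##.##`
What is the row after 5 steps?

.####.##

step 1: #.##.###
step 2: .##.####
step 3: ##.####.
step 4: #.####.#
step 5: .####.##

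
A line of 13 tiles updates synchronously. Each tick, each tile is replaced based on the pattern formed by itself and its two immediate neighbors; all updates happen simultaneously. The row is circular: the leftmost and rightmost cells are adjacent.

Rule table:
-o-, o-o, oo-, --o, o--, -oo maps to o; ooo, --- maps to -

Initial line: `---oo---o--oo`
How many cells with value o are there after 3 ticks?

o-oooo-oooooo
ooo--ooo-----
o-oooo-oo---o
count of o: 8

8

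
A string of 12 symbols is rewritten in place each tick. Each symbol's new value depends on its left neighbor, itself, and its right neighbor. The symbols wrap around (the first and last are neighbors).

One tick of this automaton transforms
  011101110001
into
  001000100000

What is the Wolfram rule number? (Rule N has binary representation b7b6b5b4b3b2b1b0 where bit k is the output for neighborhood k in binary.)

position 2: 111 → 1  (bit 7 = 1)
position 3: 110 → 0  (bit 6 = 0)
position 0: 101 → 0  (bit 5 = 0)
position 8: 100 → 0  (bit 4 = 0)
position 1: 011 → 0  (bit 3 = 0)
position 11: 010 → 0  (bit 2 = 0)
position 10: 001 → 0  (bit 1 = 0)
position 9: 000 → 0  (bit 0 = 0)
bits b7..b0 = 10000000 = 128

128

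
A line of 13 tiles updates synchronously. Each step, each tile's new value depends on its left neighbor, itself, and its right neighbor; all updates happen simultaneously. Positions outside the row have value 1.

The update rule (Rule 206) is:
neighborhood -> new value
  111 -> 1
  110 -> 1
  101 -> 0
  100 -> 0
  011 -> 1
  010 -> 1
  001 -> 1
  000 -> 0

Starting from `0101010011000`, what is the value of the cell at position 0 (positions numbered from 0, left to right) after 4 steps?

step 1: 0101010111001
step 2: 0101010111011
step 3: 0101010111011  (fixed point — unchanged through step 4)
position 0 holds 0

0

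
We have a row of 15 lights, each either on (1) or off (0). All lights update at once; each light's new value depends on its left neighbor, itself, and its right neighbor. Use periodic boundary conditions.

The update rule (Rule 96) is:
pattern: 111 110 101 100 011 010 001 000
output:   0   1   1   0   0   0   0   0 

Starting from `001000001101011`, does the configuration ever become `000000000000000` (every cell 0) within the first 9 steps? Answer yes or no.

step 1: 000000000110101
step 2: 000000000011010
step 3: 000000000001100
step 4: 000000000000100
step 5: 000000000000000
all cells are 0 at step 5

yes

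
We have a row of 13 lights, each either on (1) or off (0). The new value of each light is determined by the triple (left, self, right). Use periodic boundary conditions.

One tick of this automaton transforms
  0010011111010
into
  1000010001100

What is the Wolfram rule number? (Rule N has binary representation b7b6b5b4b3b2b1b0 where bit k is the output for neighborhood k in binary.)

position 6: 111 → 0  (bit 7 = 0)
position 9: 110 → 1  (bit 6 = 1)
position 10: 101 → 1  (bit 5 = 1)
position 3: 100 → 0  (bit 4 = 0)
position 5: 011 → 1  (bit 3 = 1)
position 2: 010 → 0  (bit 2 = 0)
position 1: 001 → 0  (bit 1 = 0)
position 0: 000 → 1  (bit 0 = 1)
bits b7..b0 = 01101001 = 105

105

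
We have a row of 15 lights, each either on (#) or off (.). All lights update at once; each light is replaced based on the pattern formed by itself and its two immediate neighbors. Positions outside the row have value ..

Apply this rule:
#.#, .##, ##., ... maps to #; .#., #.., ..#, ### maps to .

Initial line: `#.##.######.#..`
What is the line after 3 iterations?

.#####....##..#
.#...#.##.##...
...#..######.##

...#..######.##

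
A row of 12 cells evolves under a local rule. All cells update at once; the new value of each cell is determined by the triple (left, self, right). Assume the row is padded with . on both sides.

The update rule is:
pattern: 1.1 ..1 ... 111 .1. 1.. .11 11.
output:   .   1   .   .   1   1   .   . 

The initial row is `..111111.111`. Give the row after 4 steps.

..111.......

.1..........
111.........
...1........
..111.......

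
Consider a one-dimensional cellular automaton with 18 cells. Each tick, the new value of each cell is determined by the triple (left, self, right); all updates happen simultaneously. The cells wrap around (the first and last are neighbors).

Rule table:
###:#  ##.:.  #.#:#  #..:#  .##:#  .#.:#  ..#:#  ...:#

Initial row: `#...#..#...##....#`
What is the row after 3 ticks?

##########.#####.#

.###########.#####
###########.#####.
##########.#####.#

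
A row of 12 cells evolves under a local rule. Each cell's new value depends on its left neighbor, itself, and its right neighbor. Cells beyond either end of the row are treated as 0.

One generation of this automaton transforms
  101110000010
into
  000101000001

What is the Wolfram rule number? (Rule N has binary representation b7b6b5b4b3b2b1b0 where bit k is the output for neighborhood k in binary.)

position 3: 111 → 1  (bit 7 = 1)
position 4: 110 → 0  (bit 6 = 0)
position 1: 101 → 0  (bit 5 = 0)
position 5: 100 → 1  (bit 4 = 1)
position 2: 011 → 0  (bit 3 = 0)
position 0: 010 → 0  (bit 2 = 0)
position 9: 001 → 0  (bit 1 = 0)
position 6: 000 → 0  (bit 0 = 0)
bits b7..b0 = 10010000 = 144

144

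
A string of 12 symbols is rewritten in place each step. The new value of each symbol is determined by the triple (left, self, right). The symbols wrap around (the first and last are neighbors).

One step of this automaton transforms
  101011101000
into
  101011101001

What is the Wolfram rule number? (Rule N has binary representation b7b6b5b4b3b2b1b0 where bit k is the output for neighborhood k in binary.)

position 5: 111 → 1  (bit 7 = 1)
position 6: 110 → 1  (bit 6 = 1)
position 1: 101 → 0  (bit 5 = 0)
position 9: 100 → 0  (bit 4 = 0)
position 4: 011 → 1  (bit 3 = 1)
position 0: 010 → 1  (bit 2 = 1)
position 11: 001 → 1  (bit 1 = 1)
position 10: 000 → 0  (bit 0 = 0)
bits b7..b0 = 11001110 = 206

206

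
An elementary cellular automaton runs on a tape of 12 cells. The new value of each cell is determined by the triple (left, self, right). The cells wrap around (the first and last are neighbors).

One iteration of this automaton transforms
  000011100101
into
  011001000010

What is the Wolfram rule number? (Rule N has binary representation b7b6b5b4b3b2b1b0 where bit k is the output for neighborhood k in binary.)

position 5: 111 → 1  (bit 7 = 1)
position 6: 110 → 0  (bit 6 = 0)
position 10: 101 → 1  (bit 5 = 1)
position 0: 100 → 0  (bit 4 = 0)
position 4: 011 → 0  (bit 3 = 0)
position 9: 010 → 0  (bit 2 = 0)
position 3: 001 → 0  (bit 1 = 0)
position 1: 000 → 1  (bit 0 = 1)
bits b7..b0 = 10100001 = 161

161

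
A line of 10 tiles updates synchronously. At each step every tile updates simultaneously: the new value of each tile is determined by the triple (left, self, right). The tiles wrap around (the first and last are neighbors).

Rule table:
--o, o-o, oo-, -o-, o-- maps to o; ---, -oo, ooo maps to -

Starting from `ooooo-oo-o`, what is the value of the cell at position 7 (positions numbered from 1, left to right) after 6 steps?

o

----oo-oo-
---o-oo-oo
o-ooo-oo-o
oo--oo-oo-
-ooo-oo-oo
o--oo-oo-o
position 7 holds o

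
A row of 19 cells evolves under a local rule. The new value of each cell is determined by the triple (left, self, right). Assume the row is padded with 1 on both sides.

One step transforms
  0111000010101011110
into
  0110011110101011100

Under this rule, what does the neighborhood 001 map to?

At position 7 the neighborhood is 001; the next row has 1 there.

1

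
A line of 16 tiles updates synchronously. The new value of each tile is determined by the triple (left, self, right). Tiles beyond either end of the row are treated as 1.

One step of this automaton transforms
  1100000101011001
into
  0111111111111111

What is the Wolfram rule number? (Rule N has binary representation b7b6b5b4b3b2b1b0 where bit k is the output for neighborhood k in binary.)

127

position 0: 111 → 0  (bit 7 = 0)
position 1: 110 → 1  (bit 6 = 1)
position 8: 101 → 1  (bit 5 = 1)
position 2: 100 → 1  (bit 4 = 1)
position 11: 011 → 1  (bit 3 = 1)
position 7: 010 → 1  (bit 2 = 1)
position 6: 001 → 1  (bit 1 = 1)
position 3: 000 → 1  (bit 0 = 1)
bits b7..b0 = 01111111 = 127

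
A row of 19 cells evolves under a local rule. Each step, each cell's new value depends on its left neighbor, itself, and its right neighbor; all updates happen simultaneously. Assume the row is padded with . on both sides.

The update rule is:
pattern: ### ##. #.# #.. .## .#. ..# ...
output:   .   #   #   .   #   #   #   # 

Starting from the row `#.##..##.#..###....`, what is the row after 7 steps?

####.#####.##.#.###
#..###...########.#
#.##.#.###......###
########.#.######.#
#......#####....###
#.######...#.####.#
###....#.#####..###

###....#.#####..###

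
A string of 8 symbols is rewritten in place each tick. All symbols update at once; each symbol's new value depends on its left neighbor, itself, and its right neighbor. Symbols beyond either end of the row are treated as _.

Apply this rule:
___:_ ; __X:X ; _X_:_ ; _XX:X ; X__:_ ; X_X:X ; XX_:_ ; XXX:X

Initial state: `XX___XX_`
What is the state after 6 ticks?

X___XX__
___XX___
__XX____
_XX_____
XX______
X_______

X_______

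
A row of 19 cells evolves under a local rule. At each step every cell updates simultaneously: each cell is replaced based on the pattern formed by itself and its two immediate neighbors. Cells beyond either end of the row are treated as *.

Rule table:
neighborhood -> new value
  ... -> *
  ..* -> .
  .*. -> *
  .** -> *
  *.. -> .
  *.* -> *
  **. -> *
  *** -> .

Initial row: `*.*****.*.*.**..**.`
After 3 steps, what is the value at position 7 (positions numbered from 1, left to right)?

*

step 1: ***...********..***
step 2: ..*.*.*......*..*..
step 3: ..*****.****.*..*..
position 7 holds *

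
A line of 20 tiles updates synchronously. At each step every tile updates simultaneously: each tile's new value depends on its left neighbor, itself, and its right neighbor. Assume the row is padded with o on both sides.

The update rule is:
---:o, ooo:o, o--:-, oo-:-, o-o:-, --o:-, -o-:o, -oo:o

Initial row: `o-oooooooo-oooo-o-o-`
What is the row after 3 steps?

--ooooo--o-o--o-o-o-

--ooooooo--ooo--o-o-
--oooooo---oo---o-o-
--ooooo--o-o--o-o-o-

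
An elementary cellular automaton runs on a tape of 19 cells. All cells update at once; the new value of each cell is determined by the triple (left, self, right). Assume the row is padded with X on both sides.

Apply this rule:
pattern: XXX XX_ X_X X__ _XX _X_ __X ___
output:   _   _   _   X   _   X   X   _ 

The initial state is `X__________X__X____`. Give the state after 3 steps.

___X____XXX____X___

_X________XXXXXX__X
_XX______X______XX_
___X____XXX____X___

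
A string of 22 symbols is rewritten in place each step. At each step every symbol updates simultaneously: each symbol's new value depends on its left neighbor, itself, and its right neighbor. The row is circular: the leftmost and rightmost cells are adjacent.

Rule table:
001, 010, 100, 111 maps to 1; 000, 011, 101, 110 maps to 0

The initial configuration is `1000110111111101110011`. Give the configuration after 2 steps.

step 1: 0101000011111000101101
step 2: 0101100101110101100001

0101100101110101100001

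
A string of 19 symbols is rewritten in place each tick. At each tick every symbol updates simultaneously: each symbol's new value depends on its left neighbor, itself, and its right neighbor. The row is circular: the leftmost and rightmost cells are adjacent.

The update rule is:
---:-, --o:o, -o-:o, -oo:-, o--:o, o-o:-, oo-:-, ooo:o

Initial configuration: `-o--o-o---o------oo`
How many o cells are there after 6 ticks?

10

tick 1: -oooo-oo-ooo----o--
tick 2: o-oo------o-o--ooo-
tick 3: o---o----oo-ooo-o--
tick 4: oo-ooo--o----o--ooo
tick 5: o---o-oooo--oooo-oo
tick 6: -o-oo--oo-oo-oo---o
count of o: 10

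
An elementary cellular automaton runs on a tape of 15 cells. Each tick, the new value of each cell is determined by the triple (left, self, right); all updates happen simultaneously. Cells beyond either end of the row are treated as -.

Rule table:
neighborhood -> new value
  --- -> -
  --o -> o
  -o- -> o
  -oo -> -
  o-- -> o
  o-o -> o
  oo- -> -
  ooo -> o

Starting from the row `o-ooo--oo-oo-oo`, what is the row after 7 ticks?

oooooo--o-ooo-o

oo-o-oo--o--o--
--ooo--ooooooo-
-o-o-oo-ooooo-o
ooooo--o-ooo-oo
-ooo-oooo-o-o--
o-o-o-oo-ooooo-
oooooo--o-ooo-o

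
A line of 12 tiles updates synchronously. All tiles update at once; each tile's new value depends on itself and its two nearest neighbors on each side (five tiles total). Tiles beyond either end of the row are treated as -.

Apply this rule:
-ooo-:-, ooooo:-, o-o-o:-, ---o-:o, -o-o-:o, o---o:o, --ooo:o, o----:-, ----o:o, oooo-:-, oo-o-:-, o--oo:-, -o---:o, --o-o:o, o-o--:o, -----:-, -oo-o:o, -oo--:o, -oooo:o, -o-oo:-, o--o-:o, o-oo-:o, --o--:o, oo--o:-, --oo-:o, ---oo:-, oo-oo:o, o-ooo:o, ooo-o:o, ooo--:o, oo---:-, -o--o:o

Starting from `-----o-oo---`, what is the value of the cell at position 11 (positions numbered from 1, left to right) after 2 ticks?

-

---ooo-oo---
-o-o-oooo---
position 11 holds -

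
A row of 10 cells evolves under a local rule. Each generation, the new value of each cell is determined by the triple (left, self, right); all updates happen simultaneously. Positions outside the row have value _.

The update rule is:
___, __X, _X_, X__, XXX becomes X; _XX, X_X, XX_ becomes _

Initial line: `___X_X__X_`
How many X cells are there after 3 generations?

6

XXXX_XXXXX
_XX___XXX_
X__XXX_X_X
count of X: 6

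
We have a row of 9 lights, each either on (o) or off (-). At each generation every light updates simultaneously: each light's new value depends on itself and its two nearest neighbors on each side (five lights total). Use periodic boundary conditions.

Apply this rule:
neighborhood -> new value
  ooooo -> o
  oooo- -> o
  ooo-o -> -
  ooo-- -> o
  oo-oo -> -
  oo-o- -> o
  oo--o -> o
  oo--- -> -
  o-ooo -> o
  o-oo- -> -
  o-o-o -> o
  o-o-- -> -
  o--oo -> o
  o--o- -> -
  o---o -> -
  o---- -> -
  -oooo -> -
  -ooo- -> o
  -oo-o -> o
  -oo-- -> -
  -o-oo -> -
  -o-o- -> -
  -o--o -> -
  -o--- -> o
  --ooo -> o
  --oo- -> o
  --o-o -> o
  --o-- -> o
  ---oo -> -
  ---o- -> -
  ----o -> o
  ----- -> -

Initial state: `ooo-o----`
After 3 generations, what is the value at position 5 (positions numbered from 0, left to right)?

o

oo-o-o-o-
-ooo-o-o-
ooo-oo---
position 5 holds o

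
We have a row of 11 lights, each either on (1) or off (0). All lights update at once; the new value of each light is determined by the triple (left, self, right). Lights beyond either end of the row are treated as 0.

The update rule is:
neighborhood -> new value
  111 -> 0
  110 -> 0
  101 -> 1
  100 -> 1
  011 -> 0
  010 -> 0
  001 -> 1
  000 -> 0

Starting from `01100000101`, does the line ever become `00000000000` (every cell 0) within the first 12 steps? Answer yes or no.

no

step 1: 10010001010
step 2: 01101010101
step 3: 10010101010
step 4: 01101010101  (repeats step 2; period 2)
step 12: 01101010101
step 12 is 01101010101, still not uniform 0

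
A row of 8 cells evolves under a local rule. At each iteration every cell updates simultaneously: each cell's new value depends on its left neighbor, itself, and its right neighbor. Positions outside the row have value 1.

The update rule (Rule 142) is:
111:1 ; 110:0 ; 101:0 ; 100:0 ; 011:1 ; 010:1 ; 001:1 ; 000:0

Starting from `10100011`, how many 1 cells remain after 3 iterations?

iteration 1: 00100111
iteration 2: 01101111
iteration 3: 01001111
count of 1: 5

5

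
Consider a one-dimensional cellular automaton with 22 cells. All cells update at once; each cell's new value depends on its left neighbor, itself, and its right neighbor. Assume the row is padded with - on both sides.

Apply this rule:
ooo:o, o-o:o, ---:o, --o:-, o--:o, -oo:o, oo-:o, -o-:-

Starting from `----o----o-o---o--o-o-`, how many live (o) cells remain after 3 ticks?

ooo--ooo--o-oo--o--o-o
oooo-oooo--oooo--o--o-
oooooooooo-ooooo--o--o
count of o: 17

17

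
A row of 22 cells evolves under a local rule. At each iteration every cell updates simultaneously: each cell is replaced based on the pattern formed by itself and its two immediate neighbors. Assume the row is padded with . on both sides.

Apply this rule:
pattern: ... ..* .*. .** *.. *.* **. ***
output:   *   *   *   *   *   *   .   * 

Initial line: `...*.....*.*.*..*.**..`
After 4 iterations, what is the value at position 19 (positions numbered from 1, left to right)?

*

*******************.**
******************.**.
*****************.**.*
****************.**.**
position 19 holds *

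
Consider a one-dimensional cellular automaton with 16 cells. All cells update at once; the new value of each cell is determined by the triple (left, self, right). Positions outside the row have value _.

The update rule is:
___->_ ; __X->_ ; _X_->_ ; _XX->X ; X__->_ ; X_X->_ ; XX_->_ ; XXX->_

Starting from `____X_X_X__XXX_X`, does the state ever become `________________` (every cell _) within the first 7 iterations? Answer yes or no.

iteration 1: ___________X____
iteration 2: ________________
all cells are _ at iteration 2

yes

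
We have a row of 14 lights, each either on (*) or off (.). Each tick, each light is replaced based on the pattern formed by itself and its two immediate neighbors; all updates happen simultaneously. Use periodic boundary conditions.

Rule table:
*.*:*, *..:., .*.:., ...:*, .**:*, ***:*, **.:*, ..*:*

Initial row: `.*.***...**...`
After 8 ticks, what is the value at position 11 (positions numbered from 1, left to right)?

*

tick 1: *.****.****.**
tick 2: **************
tick 3: **************  (fixed point — unchanged through tick 8)
position 11 holds *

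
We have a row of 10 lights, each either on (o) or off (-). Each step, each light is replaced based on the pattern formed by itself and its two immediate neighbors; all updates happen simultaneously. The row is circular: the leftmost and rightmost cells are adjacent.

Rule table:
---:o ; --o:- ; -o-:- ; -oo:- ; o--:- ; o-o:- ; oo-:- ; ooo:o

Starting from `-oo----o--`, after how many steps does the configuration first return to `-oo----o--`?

2

step 1: ----oo---o
step 2: -oo----o--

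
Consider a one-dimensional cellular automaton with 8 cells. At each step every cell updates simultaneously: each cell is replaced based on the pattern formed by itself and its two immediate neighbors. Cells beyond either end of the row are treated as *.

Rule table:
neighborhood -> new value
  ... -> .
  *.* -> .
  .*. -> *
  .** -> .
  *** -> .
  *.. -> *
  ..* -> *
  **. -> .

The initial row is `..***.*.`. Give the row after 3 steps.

step 1: **....*.
step 2: ..*..**.
step 3: *****...

*****...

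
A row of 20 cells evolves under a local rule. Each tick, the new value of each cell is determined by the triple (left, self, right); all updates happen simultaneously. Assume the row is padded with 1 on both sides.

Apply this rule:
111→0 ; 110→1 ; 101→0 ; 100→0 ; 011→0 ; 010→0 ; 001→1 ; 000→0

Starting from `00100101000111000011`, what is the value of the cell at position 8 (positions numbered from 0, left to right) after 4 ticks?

01001000001001000100
00010000010010001001
00100000100100010010
01000001001000100100
position 8 holds 0

0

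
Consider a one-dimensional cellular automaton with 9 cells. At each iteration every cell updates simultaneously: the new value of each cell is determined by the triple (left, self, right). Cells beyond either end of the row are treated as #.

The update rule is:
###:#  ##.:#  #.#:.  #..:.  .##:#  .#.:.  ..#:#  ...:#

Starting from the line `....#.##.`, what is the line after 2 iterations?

.###..##.
.###.###.

.###.###.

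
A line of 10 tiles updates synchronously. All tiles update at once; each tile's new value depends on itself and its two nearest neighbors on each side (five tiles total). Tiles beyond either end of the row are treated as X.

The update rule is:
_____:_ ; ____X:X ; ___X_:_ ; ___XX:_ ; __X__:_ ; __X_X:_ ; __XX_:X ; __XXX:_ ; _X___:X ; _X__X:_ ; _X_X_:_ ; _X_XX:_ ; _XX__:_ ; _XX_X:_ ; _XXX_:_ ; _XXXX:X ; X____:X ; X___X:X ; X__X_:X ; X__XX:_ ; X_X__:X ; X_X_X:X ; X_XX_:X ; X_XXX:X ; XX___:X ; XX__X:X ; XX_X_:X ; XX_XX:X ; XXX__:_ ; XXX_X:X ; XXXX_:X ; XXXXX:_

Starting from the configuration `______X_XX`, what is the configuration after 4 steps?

XX__X___XX
X_XX_XX__X
XXX_XX_X__
_XXXX_XX__

_XXXX_XX__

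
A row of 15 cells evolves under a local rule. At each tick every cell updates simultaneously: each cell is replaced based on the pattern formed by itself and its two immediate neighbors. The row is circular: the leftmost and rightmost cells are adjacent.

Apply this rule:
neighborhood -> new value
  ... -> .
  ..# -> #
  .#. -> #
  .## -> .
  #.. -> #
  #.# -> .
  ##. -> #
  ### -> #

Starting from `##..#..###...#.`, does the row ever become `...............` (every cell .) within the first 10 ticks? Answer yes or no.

.######.###.##.
#.#####..##..##
#..######.###.#
###.#####..##..
.##..######.###
..###.#####..##
##.##..######.#
##..###.#####..
.###.##..######
..##..###.#####
tick 10 is ..##..###.#####, still not uniform .

no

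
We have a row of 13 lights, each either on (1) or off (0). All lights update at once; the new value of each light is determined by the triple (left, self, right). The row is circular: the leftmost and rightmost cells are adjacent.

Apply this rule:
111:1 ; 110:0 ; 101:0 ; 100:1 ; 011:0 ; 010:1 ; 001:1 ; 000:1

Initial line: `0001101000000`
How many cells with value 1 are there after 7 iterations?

1110001111111
1101110111111
1000100011111
0111111101111
0011111000110
1101110111001
1000100010110
count of 1: 5

5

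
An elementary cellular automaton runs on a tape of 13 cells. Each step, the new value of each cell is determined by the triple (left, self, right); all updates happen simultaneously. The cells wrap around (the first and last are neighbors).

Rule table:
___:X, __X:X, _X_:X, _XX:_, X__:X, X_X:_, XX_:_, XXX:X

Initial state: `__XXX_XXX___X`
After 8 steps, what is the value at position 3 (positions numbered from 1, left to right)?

X

XX_X___X_XXXX
X__XXXXX__XXX
_XX_XXX_XX_XX
_____X_______
XXXXXXXXXXXXX
XXXXXXXXXXXXX  (fixed point — unchanged through step 8)
position 3 holds X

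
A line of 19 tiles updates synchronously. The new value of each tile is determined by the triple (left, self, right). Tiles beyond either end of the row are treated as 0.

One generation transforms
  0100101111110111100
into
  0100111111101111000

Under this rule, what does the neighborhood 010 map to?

At position 1 the neighborhood is 010; the next row has 1 there.

1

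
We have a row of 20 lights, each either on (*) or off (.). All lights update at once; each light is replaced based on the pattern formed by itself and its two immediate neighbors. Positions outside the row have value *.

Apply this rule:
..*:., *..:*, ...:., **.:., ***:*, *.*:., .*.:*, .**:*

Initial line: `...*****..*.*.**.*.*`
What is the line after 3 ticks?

*..****.*.*.*.*..*.*
.*.***..*.*.*.**.*.*
.*.**.*.*.*.*.*..*.*

.*.**.*.*.*.*.*..*.*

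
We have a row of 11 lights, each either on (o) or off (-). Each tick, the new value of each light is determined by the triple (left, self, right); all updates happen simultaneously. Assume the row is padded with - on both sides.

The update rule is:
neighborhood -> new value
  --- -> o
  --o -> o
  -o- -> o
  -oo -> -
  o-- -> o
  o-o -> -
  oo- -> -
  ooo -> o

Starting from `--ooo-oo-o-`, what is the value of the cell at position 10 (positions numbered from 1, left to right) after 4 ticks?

oo-o-----oo
---oooooo--
ooo-oooo-oo
-o---oo----
position 10 holds -

-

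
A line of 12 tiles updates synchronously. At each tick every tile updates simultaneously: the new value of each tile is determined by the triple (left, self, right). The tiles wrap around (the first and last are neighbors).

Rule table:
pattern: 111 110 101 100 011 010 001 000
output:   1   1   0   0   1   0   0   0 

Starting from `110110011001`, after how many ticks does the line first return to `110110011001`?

tick 1: 110110011001

1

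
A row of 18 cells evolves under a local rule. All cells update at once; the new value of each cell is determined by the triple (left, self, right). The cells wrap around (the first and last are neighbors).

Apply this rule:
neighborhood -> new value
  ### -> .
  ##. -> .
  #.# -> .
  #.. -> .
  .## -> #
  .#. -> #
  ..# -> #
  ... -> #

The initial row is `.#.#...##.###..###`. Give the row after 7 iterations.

.#.#.###..#...##..
##.#.#...##.###..#
...#.#.###..#...##
.###.#.#...##.###.
##...#.#.###..#...
#..###.#.#...##.##
..##...#.#.###..#.

..##...#.#.###..#.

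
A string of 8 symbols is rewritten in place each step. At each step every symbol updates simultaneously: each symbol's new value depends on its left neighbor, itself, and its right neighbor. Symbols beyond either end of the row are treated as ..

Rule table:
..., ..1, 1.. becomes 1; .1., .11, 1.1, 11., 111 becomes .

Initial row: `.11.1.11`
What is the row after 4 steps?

step 1: 1.......
step 2: .1111111
step 3: 1.......  (repeats step 1; period 2)
step 4: .1111111

.1111111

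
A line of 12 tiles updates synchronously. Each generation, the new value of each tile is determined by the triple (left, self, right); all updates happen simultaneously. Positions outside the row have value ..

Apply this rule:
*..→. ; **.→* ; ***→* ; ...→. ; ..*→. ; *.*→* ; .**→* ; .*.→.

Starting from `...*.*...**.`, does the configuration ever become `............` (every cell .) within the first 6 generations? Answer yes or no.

no

....*....**.
.........**.
.........**.  (fixed point — unchanged through generation 6)
generation 6 is .........**., still not uniform .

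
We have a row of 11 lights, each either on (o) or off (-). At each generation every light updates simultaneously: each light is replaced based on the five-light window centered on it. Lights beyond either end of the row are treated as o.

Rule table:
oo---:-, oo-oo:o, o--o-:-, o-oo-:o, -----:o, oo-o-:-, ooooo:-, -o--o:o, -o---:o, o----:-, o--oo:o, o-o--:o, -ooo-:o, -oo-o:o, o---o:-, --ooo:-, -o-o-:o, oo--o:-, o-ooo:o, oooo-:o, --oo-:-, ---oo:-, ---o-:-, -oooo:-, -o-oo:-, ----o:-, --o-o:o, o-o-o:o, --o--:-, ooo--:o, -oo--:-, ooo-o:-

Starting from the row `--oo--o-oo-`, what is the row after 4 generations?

oo---------

-o----o-ooo
-oo---o-o--
oo----ooooo
oo---------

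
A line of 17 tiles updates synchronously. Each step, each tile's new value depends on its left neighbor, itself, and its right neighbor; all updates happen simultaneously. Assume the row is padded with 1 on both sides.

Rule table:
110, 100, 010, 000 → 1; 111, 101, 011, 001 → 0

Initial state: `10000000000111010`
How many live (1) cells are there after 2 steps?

5

11111111110001010
00000000011101010
count of 1: 5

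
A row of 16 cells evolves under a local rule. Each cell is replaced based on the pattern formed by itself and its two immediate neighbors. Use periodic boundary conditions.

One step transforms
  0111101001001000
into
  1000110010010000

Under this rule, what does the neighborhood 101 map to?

1

At position 5 the neighborhood is 101; the next row has 1 there.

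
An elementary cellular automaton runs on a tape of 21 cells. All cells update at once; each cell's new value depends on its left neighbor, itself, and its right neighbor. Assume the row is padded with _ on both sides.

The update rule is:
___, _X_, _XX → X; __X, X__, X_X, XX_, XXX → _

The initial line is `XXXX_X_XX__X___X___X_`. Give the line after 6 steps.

X_X__X_X_X_X_X_X_X_X_

X____X_X___X_X_X_X_X_
X_XX_X_X_X_X_X_X_X_X_
X_X__X_X_X_X_X_X_X_X_
X_X__X_X_X_X_X_X_X_X_  (fixed point — unchanged through step 6)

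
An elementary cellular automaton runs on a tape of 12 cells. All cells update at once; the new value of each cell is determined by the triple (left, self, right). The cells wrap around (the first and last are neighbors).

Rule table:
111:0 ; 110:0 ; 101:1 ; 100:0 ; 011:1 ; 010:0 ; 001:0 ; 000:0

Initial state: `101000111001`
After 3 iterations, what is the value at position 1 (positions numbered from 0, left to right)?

010000100001
100000000000
000000000000
position 1 holds 0

0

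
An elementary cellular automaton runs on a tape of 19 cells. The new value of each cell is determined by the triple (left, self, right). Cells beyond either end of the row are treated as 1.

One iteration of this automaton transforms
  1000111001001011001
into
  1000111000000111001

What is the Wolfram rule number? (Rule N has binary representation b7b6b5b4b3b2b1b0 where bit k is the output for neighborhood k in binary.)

232

position 5: 111 → 1  (bit 7 = 1)
position 0: 110 → 1  (bit 6 = 1)
position 13: 101 → 1  (bit 5 = 1)
position 1: 100 → 0  (bit 4 = 0)
position 4: 011 → 1  (bit 3 = 1)
position 9: 010 → 0  (bit 2 = 0)
position 3: 001 → 0  (bit 1 = 0)
position 2: 000 → 0  (bit 0 = 0)
bits b7..b0 = 11101000 = 232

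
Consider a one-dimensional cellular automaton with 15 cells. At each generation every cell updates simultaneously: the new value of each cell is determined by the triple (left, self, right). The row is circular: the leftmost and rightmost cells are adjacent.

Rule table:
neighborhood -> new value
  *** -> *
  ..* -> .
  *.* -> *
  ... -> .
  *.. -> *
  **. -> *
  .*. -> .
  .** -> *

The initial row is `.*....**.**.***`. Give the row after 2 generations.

**.*..*********

*.*...*********
**.*..*********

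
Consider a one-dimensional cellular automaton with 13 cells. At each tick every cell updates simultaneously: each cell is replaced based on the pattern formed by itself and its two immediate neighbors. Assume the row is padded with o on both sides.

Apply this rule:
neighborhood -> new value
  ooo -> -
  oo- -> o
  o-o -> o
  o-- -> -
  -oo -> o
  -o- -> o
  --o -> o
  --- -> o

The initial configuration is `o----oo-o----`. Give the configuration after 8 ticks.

tick 1: o-ooooooo-ooo
tick 2: ooo-----ooo--
tick 3: --o-ooooo-o-o
tick 4: -oooo---ooooo
tick 5: oo--o-ooo----
tick 6: -o-oooo-o-ooo
tick 7: oooo--ooooo--
tick 8: ---o-oo---o-o

---o-oo---o-o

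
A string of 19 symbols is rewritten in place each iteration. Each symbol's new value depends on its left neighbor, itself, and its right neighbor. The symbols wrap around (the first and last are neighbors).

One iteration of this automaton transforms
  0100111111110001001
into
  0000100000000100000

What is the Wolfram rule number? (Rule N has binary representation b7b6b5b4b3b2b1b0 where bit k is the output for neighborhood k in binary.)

9

position 5: 111 → 0  (bit 7 = 0)
position 11: 110 → 0  (bit 6 = 0)
position 0: 101 → 0  (bit 5 = 0)
position 2: 100 → 0  (bit 4 = 0)
position 4: 011 → 1  (bit 3 = 1)
position 1: 010 → 0  (bit 2 = 0)
position 3: 001 → 0  (bit 1 = 0)
position 13: 000 → 1  (bit 0 = 1)
bits b7..b0 = 00001001 = 9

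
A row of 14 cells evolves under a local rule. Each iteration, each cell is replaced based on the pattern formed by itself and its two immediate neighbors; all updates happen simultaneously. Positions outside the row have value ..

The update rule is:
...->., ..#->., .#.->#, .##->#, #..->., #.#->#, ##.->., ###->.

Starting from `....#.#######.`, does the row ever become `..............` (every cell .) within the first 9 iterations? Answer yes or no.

iteration 1: ....###.......
iteration 2: ....#.........
iteration 3: ....#.........  (fixed point — unchanged through iteration 9)
iteration 9 is ....#........., still not uniform .

no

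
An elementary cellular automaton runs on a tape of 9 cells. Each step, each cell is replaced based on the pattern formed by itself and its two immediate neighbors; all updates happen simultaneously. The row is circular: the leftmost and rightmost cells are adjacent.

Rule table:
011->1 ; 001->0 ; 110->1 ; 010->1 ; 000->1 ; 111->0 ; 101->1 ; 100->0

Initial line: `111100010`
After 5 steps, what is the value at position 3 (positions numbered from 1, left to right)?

100101011
100111110
100100011
100101010
100111111
position 3 holds 0

0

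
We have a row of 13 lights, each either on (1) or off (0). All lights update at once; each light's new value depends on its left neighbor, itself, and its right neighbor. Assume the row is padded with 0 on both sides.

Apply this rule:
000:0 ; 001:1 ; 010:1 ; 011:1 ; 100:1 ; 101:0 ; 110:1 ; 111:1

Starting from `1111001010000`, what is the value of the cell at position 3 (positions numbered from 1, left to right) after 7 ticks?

1111111011000
1111111011100
1111111011110
1111111011111
1111111011111  (fixed point — unchanged through tick 7)
position 3 holds 1

1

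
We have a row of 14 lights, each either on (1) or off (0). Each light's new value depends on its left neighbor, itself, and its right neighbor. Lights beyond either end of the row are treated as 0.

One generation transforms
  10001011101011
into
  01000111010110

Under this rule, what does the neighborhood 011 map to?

At position 6 the neighborhood is 011; the next row has 1 there.

1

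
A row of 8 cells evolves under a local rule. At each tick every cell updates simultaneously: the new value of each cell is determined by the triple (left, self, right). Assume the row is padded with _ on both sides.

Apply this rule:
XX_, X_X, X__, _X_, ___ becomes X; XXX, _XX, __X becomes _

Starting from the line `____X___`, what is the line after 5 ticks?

tick 1: XXX_XXXX
tick 2: __XX___X
tick 3: X__XXX_X
tick 4: XX___XXX
tick 5: _XXX___X

_XXX___X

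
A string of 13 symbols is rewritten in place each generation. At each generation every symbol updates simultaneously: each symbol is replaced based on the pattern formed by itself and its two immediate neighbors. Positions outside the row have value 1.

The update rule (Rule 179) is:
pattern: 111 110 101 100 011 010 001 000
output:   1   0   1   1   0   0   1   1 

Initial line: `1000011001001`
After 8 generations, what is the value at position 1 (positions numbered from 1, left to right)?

0111100110110
1011011001001
0100100110110
1011011001001  (repeats generation 2; period 2)
generation 8: 1011011001001
position 1 holds 1

1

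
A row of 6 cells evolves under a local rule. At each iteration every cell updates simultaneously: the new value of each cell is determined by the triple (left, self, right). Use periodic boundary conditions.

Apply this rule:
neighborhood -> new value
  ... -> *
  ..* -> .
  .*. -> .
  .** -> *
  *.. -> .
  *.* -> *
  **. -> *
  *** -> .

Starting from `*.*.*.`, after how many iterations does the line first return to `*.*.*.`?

.*.*.*
*.*.*.

2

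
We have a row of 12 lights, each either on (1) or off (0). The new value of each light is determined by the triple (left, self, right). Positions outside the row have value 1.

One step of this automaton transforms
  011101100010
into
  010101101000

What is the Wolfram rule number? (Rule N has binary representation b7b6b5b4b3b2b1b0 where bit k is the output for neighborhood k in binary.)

73

position 2: 111 → 0  (bit 7 = 0)
position 3: 110 → 1  (bit 6 = 1)
position 0: 101 → 0  (bit 5 = 0)
position 7: 100 → 0  (bit 4 = 0)
position 1: 011 → 1  (bit 3 = 1)
position 10: 010 → 0  (bit 2 = 0)
position 9: 001 → 0  (bit 1 = 0)
position 8: 000 → 1  (bit 0 = 1)
bits b7..b0 = 01001001 = 73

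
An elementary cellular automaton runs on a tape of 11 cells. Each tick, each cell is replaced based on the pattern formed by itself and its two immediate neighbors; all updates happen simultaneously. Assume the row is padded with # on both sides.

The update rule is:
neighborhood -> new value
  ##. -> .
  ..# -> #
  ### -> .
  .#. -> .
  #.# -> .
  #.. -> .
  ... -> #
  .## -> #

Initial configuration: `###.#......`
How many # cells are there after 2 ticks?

tick 1: ......#####
tick 2: .######....
count of #: 6

6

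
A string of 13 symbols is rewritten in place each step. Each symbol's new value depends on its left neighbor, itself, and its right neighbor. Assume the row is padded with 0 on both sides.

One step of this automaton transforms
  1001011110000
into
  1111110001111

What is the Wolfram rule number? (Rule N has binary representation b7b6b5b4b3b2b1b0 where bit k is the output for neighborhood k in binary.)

63

position 6: 111 → 0  (bit 7 = 0)
position 8: 110 → 0  (bit 6 = 0)
position 4: 101 → 1  (bit 5 = 1)
position 1: 100 → 1  (bit 4 = 1)
position 5: 011 → 1  (bit 3 = 1)
position 0: 010 → 1  (bit 2 = 1)
position 2: 001 → 1  (bit 1 = 1)
position 10: 000 → 1  (bit 0 = 1)
bits b7..b0 = 00111111 = 63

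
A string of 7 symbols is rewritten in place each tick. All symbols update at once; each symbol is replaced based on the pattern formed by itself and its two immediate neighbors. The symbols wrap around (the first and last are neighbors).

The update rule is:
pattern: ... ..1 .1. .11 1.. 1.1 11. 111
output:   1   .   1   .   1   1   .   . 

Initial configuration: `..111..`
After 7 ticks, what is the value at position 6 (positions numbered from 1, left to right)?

1....11
.111...
....111
111....
...111.
11....1
..111..
position 6 holds .

.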